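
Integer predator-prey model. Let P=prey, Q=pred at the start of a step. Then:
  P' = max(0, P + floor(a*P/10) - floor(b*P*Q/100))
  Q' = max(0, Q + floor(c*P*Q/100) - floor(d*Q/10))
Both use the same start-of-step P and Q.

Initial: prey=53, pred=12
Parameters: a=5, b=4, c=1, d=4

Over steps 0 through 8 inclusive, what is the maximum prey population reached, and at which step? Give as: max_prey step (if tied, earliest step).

Step 1: prey: 53+26-25=54; pred: 12+6-4=14
Step 2: prey: 54+27-30=51; pred: 14+7-5=16
Step 3: prey: 51+25-32=44; pred: 16+8-6=18
Step 4: prey: 44+22-31=35; pred: 18+7-7=18
Step 5: prey: 35+17-25=27; pred: 18+6-7=17
Step 6: prey: 27+13-18=22; pred: 17+4-6=15
Step 7: prey: 22+11-13=20; pred: 15+3-6=12
Step 8: prey: 20+10-9=21; pred: 12+2-4=10
Max prey = 54 at step 1

Answer: 54 1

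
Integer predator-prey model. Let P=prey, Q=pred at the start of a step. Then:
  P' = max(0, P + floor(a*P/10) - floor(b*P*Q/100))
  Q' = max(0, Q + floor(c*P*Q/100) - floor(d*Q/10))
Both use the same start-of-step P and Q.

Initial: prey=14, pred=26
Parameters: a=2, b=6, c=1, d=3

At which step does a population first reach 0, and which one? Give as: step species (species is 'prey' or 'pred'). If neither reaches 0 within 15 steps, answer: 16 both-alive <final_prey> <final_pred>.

Answer: 1 prey

Derivation:
Step 1: prey: 14+2-21=0; pred: 26+3-7=22
First extinction: prey at step 1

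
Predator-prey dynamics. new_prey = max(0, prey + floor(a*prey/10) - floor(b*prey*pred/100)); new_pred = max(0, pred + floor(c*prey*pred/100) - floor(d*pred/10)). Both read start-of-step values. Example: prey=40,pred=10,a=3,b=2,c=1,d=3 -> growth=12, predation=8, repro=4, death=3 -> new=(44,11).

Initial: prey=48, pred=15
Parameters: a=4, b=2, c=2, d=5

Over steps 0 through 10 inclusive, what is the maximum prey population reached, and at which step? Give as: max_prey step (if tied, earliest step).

Step 1: prey: 48+19-14=53; pred: 15+14-7=22
Step 2: prey: 53+21-23=51; pred: 22+23-11=34
Step 3: prey: 51+20-34=37; pred: 34+34-17=51
Step 4: prey: 37+14-37=14; pred: 51+37-25=63
Step 5: prey: 14+5-17=2; pred: 63+17-31=49
Step 6: prey: 2+0-1=1; pred: 49+1-24=26
Step 7: prey: 1+0-0=1; pred: 26+0-13=13
Step 8: prey: 1+0-0=1; pred: 13+0-6=7
Step 9: prey: 1+0-0=1; pred: 7+0-3=4
Step 10: prey: 1+0-0=1; pred: 4+0-2=2
Max prey = 53 at step 1

Answer: 53 1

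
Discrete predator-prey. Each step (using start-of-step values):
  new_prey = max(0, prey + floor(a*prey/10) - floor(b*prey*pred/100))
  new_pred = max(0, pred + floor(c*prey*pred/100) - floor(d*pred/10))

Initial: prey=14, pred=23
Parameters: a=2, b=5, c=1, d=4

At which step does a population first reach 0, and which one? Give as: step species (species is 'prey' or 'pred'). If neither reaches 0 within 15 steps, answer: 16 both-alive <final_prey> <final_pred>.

Step 1: prey: 14+2-16=0; pred: 23+3-9=17
First extinction: prey at step 1

Answer: 1 prey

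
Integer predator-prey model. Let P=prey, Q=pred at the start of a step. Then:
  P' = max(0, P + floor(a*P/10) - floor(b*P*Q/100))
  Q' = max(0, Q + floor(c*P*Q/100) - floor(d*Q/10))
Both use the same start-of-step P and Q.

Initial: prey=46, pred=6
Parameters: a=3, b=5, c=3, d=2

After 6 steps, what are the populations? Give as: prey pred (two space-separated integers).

Answer: 0 26

Derivation:
Step 1: prey: 46+13-13=46; pred: 6+8-1=13
Step 2: prey: 46+13-29=30; pred: 13+17-2=28
Step 3: prey: 30+9-42=0; pred: 28+25-5=48
Step 4: prey: 0+0-0=0; pred: 48+0-9=39
Step 5: prey: 0+0-0=0; pred: 39+0-7=32
Step 6: prey: 0+0-0=0; pred: 32+0-6=26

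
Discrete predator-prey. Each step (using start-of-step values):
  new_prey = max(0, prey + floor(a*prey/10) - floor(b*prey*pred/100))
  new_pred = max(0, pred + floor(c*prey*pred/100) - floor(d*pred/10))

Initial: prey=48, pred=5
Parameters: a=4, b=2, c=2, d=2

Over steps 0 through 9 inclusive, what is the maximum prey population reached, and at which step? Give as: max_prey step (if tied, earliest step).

Answer: 83 3

Derivation:
Step 1: prey: 48+19-4=63; pred: 5+4-1=8
Step 2: prey: 63+25-10=78; pred: 8+10-1=17
Step 3: prey: 78+31-26=83; pred: 17+26-3=40
Step 4: prey: 83+33-66=50; pred: 40+66-8=98
Step 5: prey: 50+20-98=0; pred: 98+98-19=177
Step 6: prey: 0+0-0=0; pred: 177+0-35=142
Step 7: prey: 0+0-0=0; pred: 142+0-28=114
Step 8: prey: 0+0-0=0; pred: 114+0-22=92
Step 9: prey: 0+0-0=0; pred: 92+0-18=74
Max prey = 83 at step 3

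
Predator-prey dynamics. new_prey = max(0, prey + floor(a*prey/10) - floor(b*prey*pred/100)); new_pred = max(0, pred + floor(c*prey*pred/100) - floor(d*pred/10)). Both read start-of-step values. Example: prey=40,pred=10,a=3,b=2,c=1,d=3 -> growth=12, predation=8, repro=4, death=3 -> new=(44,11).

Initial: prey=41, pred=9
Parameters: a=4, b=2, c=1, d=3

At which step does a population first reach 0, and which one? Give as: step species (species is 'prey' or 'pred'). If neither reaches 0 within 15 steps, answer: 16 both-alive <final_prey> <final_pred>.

Answer: 16 both-alive 1 6

Derivation:
Step 1: prey: 41+16-7=50; pred: 9+3-2=10
Step 2: prey: 50+20-10=60; pred: 10+5-3=12
Step 3: prey: 60+24-14=70; pred: 12+7-3=16
Step 4: prey: 70+28-22=76; pred: 16+11-4=23
Step 5: prey: 76+30-34=72; pred: 23+17-6=34
Step 6: prey: 72+28-48=52; pred: 34+24-10=48
Step 7: prey: 52+20-49=23; pred: 48+24-14=58
Step 8: prey: 23+9-26=6; pred: 58+13-17=54
Step 9: prey: 6+2-6=2; pred: 54+3-16=41
Step 10: prey: 2+0-1=1; pred: 41+0-12=29
Step 11: prey: 1+0-0=1; pred: 29+0-8=21
Step 12: prey: 1+0-0=1; pred: 21+0-6=15
Step 13: prey: 1+0-0=1; pred: 15+0-4=11
Step 14: prey: 1+0-0=1; pred: 11+0-3=8
Step 15: prey: 1+0-0=1; pred: 8+0-2=6
No extinction within 15 steps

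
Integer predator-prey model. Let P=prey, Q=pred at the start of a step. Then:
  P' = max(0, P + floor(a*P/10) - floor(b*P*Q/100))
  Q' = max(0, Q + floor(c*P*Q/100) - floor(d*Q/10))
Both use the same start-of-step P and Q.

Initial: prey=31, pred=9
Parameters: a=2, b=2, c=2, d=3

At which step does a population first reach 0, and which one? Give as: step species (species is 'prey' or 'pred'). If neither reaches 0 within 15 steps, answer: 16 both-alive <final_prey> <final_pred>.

Answer: 16 both-alive 3 3

Derivation:
Step 1: prey: 31+6-5=32; pred: 9+5-2=12
Step 2: prey: 32+6-7=31; pred: 12+7-3=16
Step 3: prey: 31+6-9=28; pred: 16+9-4=21
Step 4: prey: 28+5-11=22; pred: 21+11-6=26
Step 5: prey: 22+4-11=15; pred: 26+11-7=30
Step 6: prey: 15+3-9=9; pred: 30+9-9=30
Step 7: prey: 9+1-5=5; pred: 30+5-9=26
Step 8: prey: 5+1-2=4; pred: 26+2-7=21
Step 9: prey: 4+0-1=3; pred: 21+1-6=16
Step 10: prey: 3+0-0=3; pred: 16+0-4=12
Step 11: prey: 3+0-0=3; pred: 12+0-3=9
Step 12: prey: 3+0-0=3; pred: 9+0-2=7
Step 13: prey: 3+0-0=3; pred: 7+0-2=5
Step 14: prey: 3+0-0=3; pred: 5+0-1=4
Step 15: prey: 3+0-0=3; pred: 4+0-1=3
No extinction within 15 steps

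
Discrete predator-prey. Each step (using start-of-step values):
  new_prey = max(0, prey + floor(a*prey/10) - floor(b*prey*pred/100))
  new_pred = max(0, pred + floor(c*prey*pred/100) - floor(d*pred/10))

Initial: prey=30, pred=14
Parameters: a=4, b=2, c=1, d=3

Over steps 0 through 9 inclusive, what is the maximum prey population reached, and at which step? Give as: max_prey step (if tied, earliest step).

Step 1: prey: 30+12-8=34; pred: 14+4-4=14
Step 2: prey: 34+13-9=38; pred: 14+4-4=14
Step 3: prey: 38+15-10=43; pred: 14+5-4=15
Step 4: prey: 43+17-12=48; pred: 15+6-4=17
Step 5: prey: 48+19-16=51; pred: 17+8-5=20
Step 6: prey: 51+20-20=51; pred: 20+10-6=24
Step 7: prey: 51+20-24=47; pred: 24+12-7=29
Step 8: prey: 47+18-27=38; pred: 29+13-8=34
Step 9: prey: 38+15-25=28; pred: 34+12-10=36
Max prey = 51 at step 5

Answer: 51 5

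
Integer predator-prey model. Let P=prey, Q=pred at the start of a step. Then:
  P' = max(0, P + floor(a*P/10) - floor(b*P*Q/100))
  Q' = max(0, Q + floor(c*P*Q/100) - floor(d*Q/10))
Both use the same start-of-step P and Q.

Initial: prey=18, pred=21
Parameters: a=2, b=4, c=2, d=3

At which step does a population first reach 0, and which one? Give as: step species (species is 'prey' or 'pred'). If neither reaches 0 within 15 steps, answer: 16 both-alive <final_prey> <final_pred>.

Step 1: prey: 18+3-15=6; pred: 21+7-6=22
Step 2: prey: 6+1-5=2; pred: 22+2-6=18
Step 3: prey: 2+0-1=1; pred: 18+0-5=13
Step 4: prey: 1+0-0=1; pred: 13+0-3=10
Step 5: prey: 1+0-0=1; pred: 10+0-3=7
Step 6: prey: 1+0-0=1; pred: 7+0-2=5
Step 7: prey: 1+0-0=1; pred: 5+0-1=4
Step 8: prey: 1+0-0=1; pred: 4+0-1=3
Step 9: prey: 1+0-0=1; pred: 3+0-0=3
Steps 10-15: state stable at prey=1, pred=3 (no change)
No extinction within 15 steps

Answer: 16 both-alive 1 3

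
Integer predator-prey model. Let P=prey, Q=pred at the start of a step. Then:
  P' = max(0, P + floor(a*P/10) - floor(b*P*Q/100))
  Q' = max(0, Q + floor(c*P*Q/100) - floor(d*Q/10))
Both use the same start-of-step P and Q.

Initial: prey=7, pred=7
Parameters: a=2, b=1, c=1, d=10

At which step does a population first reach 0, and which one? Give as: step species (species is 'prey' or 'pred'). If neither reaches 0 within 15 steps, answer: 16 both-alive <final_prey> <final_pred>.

Answer: 1 pred

Derivation:
Step 1: prey: 7+1-0=8; pred: 7+0-7=0
First extinction: pred at step 1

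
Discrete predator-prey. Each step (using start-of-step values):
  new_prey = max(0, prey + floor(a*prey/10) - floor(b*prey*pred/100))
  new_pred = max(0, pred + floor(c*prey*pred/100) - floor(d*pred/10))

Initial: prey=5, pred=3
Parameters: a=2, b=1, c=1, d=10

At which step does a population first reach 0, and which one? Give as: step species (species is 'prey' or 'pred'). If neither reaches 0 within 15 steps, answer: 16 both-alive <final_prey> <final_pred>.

Step 1: prey: 5+1-0=6; pred: 3+0-3=0
First extinction: pred at step 1

Answer: 1 pred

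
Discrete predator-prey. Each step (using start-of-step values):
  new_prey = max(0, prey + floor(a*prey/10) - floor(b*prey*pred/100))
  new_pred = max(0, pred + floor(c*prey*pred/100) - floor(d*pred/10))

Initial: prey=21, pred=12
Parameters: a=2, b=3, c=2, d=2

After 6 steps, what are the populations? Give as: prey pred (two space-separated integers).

Step 1: prey: 21+4-7=18; pred: 12+5-2=15
Step 2: prey: 18+3-8=13; pred: 15+5-3=17
Step 3: prey: 13+2-6=9; pred: 17+4-3=18
Step 4: prey: 9+1-4=6; pred: 18+3-3=18
Step 5: prey: 6+1-3=4; pred: 18+2-3=17
Step 6: prey: 4+0-2=2; pred: 17+1-3=15

Answer: 2 15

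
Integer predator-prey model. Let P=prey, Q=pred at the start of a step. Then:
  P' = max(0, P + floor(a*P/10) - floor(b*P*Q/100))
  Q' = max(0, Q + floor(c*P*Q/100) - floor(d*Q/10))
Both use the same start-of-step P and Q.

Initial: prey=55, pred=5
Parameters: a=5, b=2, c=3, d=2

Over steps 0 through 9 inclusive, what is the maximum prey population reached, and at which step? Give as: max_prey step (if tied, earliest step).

Answer: 97 2

Derivation:
Step 1: prey: 55+27-5=77; pred: 5+8-1=12
Step 2: prey: 77+38-18=97; pred: 12+27-2=37
Step 3: prey: 97+48-71=74; pred: 37+107-7=137
Step 4: prey: 74+37-202=0; pred: 137+304-27=414
Step 5: prey: 0+0-0=0; pred: 414+0-82=332
Step 6: prey: 0+0-0=0; pred: 332+0-66=266
Step 7: prey: 0+0-0=0; pred: 266+0-53=213
Step 8: prey: 0+0-0=0; pred: 213+0-42=171
Step 9: prey: 0+0-0=0; pred: 171+0-34=137
Max prey = 97 at step 2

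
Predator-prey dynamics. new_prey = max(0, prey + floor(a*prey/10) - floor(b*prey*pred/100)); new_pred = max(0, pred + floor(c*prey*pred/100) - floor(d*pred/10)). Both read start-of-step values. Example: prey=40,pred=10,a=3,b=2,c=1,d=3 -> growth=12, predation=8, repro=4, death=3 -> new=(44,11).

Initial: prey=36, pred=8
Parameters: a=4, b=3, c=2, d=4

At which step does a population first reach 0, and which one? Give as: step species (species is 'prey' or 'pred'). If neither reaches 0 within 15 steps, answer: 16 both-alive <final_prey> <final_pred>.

Answer: 16 both-alive 1 2

Derivation:
Step 1: prey: 36+14-8=42; pred: 8+5-3=10
Step 2: prey: 42+16-12=46; pred: 10+8-4=14
Step 3: prey: 46+18-19=45; pred: 14+12-5=21
Step 4: prey: 45+18-28=35; pred: 21+18-8=31
Step 5: prey: 35+14-32=17; pred: 31+21-12=40
Step 6: prey: 17+6-20=3; pred: 40+13-16=37
Step 7: prey: 3+1-3=1; pred: 37+2-14=25
Step 8: prey: 1+0-0=1; pred: 25+0-10=15
Step 9: prey: 1+0-0=1; pred: 15+0-6=9
Step 10: prey: 1+0-0=1; pred: 9+0-3=6
Step 11: prey: 1+0-0=1; pred: 6+0-2=4
Step 12: prey: 1+0-0=1; pred: 4+0-1=3
Step 13: prey: 1+0-0=1; pred: 3+0-1=2
Step 14: prey: 1+0-0=1; pred: 2+0-0=2
Steps 15-15: state stable at prey=1, pred=2 (no change)
No extinction within 15 steps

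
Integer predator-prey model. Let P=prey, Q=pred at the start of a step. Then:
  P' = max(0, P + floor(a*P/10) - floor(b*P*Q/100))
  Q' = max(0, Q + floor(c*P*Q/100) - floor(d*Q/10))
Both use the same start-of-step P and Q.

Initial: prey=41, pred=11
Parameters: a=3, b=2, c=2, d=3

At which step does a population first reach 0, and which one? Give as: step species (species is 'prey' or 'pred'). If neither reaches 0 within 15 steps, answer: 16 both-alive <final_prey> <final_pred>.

Answer: 6 prey

Derivation:
Step 1: prey: 41+12-9=44; pred: 11+9-3=17
Step 2: prey: 44+13-14=43; pred: 17+14-5=26
Step 3: prey: 43+12-22=33; pred: 26+22-7=41
Step 4: prey: 33+9-27=15; pred: 41+27-12=56
Step 5: prey: 15+4-16=3; pred: 56+16-16=56
Step 6: prey: 3+0-3=0; pred: 56+3-16=43
First extinction: prey at step 6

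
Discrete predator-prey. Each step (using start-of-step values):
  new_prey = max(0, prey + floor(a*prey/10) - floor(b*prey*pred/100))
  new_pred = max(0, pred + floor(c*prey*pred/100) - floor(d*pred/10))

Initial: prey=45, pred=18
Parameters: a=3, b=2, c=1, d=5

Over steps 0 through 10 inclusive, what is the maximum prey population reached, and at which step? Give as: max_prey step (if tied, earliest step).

Answer: 76 10

Derivation:
Step 1: prey: 45+13-16=42; pred: 18+8-9=17
Step 2: prey: 42+12-14=40; pred: 17+7-8=16
Step 3: prey: 40+12-12=40; pred: 16+6-8=14
Step 4: prey: 40+12-11=41; pred: 14+5-7=12
Step 5: prey: 41+12-9=44; pred: 12+4-6=10
Step 6: prey: 44+13-8=49; pred: 10+4-5=9
Step 7: prey: 49+14-8=55; pred: 9+4-4=9
Step 8: prey: 55+16-9=62; pred: 9+4-4=9
Step 9: prey: 62+18-11=69; pred: 9+5-4=10
Step 10: prey: 69+20-13=76; pred: 10+6-5=11
Max prey = 76 at step 10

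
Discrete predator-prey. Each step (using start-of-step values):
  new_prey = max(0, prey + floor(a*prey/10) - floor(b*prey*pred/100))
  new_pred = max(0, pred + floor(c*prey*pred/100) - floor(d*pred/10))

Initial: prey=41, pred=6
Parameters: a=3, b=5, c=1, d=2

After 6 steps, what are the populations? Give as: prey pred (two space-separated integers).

Step 1: prey: 41+12-12=41; pred: 6+2-1=7
Step 2: prey: 41+12-14=39; pred: 7+2-1=8
Step 3: prey: 39+11-15=35; pred: 8+3-1=10
Step 4: prey: 35+10-17=28; pred: 10+3-2=11
Step 5: prey: 28+8-15=21; pred: 11+3-2=12
Step 6: prey: 21+6-12=15; pred: 12+2-2=12

Answer: 15 12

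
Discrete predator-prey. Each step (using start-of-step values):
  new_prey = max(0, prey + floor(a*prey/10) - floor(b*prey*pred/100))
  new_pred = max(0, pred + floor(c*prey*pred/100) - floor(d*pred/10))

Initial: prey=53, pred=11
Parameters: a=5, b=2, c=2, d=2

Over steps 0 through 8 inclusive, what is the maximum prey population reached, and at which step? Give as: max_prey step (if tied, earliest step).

Step 1: prey: 53+26-11=68; pred: 11+11-2=20
Step 2: prey: 68+34-27=75; pred: 20+27-4=43
Step 3: prey: 75+37-64=48; pred: 43+64-8=99
Step 4: prey: 48+24-95=0; pred: 99+95-19=175
Step 5: prey: 0+0-0=0; pred: 175+0-35=140
Step 6: prey: 0+0-0=0; pred: 140+0-28=112
Step 7: prey: 0+0-0=0; pred: 112+0-22=90
Step 8: prey: 0+0-0=0; pred: 90+0-18=72
Max prey = 75 at step 2

Answer: 75 2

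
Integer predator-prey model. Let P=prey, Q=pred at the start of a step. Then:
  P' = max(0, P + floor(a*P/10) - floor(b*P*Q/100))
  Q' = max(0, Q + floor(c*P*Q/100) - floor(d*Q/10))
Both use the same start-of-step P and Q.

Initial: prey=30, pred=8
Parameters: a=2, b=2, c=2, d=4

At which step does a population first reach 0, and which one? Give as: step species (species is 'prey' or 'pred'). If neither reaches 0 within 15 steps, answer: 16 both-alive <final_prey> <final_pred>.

Step 1: prey: 30+6-4=32; pred: 8+4-3=9
Step 2: prey: 32+6-5=33; pred: 9+5-3=11
Step 3: prey: 33+6-7=32; pred: 11+7-4=14
Step 4: prey: 32+6-8=30; pred: 14+8-5=17
Step 5: prey: 30+6-10=26; pred: 17+10-6=21
Step 6: prey: 26+5-10=21; pred: 21+10-8=23
Step 7: prey: 21+4-9=16; pred: 23+9-9=23
Step 8: prey: 16+3-7=12; pred: 23+7-9=21
Step 9: prey: 12+2-5=9; pred: 21+5-8=18
Step 10: prey: 9+1-3=7; pred: 18+3-7=14
Step 11: prey: 7+1-1=7; pred: 14+1-5=10
Step 12: prey: 7+1-1=7; pred: 10+1-4=7
Step 13: prey: 7+1-0=8; pred: 7+0-2=5
Step 14: prey: 8+1-0=9; pred: 5+0-2=3
Step 15: prey: 9+1-0=10; pred: 3+0-1=2
No extinction within 15 steps

Answer: 16 both-alive 10 2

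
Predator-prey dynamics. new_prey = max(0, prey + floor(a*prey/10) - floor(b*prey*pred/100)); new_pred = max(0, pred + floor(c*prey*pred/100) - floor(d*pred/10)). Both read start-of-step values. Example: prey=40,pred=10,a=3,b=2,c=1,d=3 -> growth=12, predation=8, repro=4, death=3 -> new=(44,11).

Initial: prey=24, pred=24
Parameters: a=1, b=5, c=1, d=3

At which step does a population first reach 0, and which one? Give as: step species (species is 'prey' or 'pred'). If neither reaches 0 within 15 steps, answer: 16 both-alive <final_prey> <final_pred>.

Step 1: prey: 24+2-28=0; pred: 24+5-7=22
First extinction: prey at step 1

Answer: 1 prey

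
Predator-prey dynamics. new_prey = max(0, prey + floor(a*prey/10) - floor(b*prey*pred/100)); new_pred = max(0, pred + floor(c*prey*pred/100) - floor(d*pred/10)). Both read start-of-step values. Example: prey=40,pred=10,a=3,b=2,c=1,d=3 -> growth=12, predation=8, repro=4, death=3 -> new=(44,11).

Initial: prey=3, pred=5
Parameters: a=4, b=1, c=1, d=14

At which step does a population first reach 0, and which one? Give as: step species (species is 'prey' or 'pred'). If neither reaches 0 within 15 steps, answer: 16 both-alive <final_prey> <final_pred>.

Step 1: prey: 3+1-0=4; pred: 5+0-7=0
First extinction: pred at step 1

Answer: 1 pred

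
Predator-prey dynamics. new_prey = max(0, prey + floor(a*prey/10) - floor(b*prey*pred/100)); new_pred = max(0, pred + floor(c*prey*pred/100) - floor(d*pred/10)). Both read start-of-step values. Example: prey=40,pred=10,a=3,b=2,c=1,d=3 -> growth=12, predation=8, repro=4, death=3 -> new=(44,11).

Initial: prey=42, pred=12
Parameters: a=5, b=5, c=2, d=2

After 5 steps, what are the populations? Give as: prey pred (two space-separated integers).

Answer: 0 24

Derivation:
Step 1: prey: 42+21-25=38; pred: 12+10-2=20
Step 2: prey: 38+19-38=19; pred: 20+15-4=31
Step 3: prey: 19+9-29=0; pred: 31+11-6=36
Step 4: prey: 0+0-0=0; pred: 36+0-7=29
Step 5: prey: 0+0-0=0; pred: 29+0-5=24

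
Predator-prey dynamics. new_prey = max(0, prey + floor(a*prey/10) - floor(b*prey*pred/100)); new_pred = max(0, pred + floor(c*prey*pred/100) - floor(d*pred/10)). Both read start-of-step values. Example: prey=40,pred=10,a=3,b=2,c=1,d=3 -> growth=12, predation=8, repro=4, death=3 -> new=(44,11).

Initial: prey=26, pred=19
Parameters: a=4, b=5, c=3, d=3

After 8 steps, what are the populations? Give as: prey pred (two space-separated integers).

Answer: 0 5

Derivation:
Step 1: prey: 26+10-24=12; pred: 19+14-5=28
Step 2: prey: 12+4-16=0; pred: 28+10-8=30
Step 3: prey: 0+0-0=0; pred: 30+0-9=21
Step 4: prey: 0+0-0=0; pred: 21+0-6=15
Step 5: prey: 0+0-0=0; pred: 15+0-4=11
Step 6: prey: 0+0-0=0; pred: 11+0-3=8
Step 7: prey: 0+0-0=0; pred: 8+0-2=6
Step 8: prey: 0+0-0=0; pred: 6+0-1=5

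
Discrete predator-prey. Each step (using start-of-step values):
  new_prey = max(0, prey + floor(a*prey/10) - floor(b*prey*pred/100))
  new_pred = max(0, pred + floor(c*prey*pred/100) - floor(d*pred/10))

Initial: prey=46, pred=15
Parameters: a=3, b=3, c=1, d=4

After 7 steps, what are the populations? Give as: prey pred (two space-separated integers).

Answer: 27 7

Derivation:
Step 1: prey: 46+13-20=39; pred: 15+6-6=15
Step 2: prey: 39+11-17=33; pred: 15+5-6=14
Step 3: prey: 33+9-13=29; pred: 14+4-5=13
Step 4: prey: 29+8-11=26; pred: 13+3-5=11
Step 5: prey: 26+7-8=25; pred: 11+2-4=9
Step 6: prey: 25+7-6=26; pred: 9+2-3=8
Step 7: prey: 26+7-6=27; pred: 8+2-3=7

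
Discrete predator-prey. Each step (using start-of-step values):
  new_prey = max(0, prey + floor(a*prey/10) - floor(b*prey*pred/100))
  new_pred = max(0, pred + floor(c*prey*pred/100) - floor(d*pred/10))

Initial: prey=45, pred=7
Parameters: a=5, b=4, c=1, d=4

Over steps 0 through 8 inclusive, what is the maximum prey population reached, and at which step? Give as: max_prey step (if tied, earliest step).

Answer: 79 4

Derivation:
Step 1: prey: 45+22-12=55; pred: 7+3-2=8
Step 2: prey: 55+27-17=65; pred: 8+4-3=9
Step 3: prey: 65+32-23=74; pred: 9+5-3=11
Step 4: prey: 74+37-32=79; pred: 11+8-4=15
Step 5: prey: 79+39-47=71; pred: 15+11-6=20
Step 6: prey: 71+35-56=50; pred: 20+14-8=26
Step 7: prey: 50+25-52=23; pred: 26+13-10=29
Step 8: prey: 23+11-26=8; pred: 29+6-11=24
Max prey = 79 at step 4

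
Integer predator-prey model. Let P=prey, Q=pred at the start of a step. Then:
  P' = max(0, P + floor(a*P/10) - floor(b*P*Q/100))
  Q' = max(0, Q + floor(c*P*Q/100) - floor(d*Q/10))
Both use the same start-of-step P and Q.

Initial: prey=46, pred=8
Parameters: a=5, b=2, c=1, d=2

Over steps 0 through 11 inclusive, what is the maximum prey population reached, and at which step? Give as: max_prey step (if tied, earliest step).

Answer: 103 4

Derivation:
Step 1: prey: 46+23-7=62; pred: 8+3-1=10
Step 2: prey: 62+31-12=81; pred: 10+6-2=14
Step 3: prey: 81+40-22=99; pred: 14+11-2=23
Step 4: prey: 99+49-45=103; pred: 23+22-4=41
Step 5: prey: 103+51-84=70; pred: 41+42-8=75
Step 6: prey: 70+35-105=0; pred: 75+52-15=112
Step 7: prey: 0+0-0=0; pred: 112+0-22=90
Step 8: prey: 0+0-0=0; pred: 90+0-18=72
Step 9: prey: 0+0-0=0; pred: 72+0-14=58
Step 10: prey: 0+0-0=0; pred: 58+0-11=47
Step 11: prey: 0+0-0=0; pred: 47+0-9=38
Max prey = 103 at step 4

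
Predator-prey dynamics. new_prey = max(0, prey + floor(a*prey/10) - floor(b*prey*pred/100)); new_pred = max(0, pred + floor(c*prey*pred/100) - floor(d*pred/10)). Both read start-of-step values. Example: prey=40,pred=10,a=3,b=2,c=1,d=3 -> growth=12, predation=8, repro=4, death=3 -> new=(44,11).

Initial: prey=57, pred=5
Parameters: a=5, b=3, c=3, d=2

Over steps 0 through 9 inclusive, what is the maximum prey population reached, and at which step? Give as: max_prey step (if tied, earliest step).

Step 1: prey: 57+28-8=77; pred: 5+8-1=12
Step 2: prey: 77+38-27=88; pred: 12+27-2=37
Step 3: prey: 88+44-97=35; pred: 37+97-7=127
Step 4: prey: 35+17-133=0; pred: 127+133-25=235
Step 5: prey: 0+0-0=0; pred: 235+0-47=188
Step 6: prey: 0+0-0=0; pred: 188+0-37=151
Step 7: prey: 0+0-0=0; pred: 151+0-30=121
Step 8: prey: 0+0-0=0; pred: 121+0-24=97
Step 9: prey: 0+0-0=0; pred: 97+0-19=78
Max prey = 88 at step 2

Answer: 88 2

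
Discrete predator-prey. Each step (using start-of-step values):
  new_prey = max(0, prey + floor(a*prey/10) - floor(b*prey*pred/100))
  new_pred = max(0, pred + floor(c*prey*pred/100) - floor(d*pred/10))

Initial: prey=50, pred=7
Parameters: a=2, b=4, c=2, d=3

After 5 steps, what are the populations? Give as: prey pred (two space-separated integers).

Step 1: prey: 50+10-14=46; pred: 7+7-2=12
Step 2: prey: 46+9-22=33; pred: 12+11-3=20
Step 3: prey: 33+6-26=13; pred: 20+13-6=27
Step 4: prey: 13+2-14=1; pred: 27+7-8=26
Step 5: prey: 1+0-1=0; pred: 26+0-7=19

Answer: 0 19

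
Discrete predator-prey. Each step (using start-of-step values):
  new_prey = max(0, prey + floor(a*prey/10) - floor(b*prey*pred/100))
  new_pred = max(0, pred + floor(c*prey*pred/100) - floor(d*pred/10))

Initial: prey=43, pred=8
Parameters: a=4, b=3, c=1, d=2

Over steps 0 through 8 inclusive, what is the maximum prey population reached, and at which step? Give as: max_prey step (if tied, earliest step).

Answer: 56 3

Derivation:
Step 1: prey: 43+17-10=50; pred: 8+3-1=10
Step 2: prey: 50+20-15=55; pred: 10+5-2=13
Step 3: prey: 55+22-21=56; pred: 13+7-2=18
Step 4: prey: 56+22-30=48; pred: 18+10-3=25
Step 5: prey: 48+19-36=31; pred: 25+12-5=32
Step 6: prey: 31+12-29=14; pred: 32+9-6=35
Step 7: prey: 14+5-14=5; pred: 35+4-7=32
Step 8: prey: 5+2-4=3; pred: 32+1-6=27
Max prey = 56 at step 3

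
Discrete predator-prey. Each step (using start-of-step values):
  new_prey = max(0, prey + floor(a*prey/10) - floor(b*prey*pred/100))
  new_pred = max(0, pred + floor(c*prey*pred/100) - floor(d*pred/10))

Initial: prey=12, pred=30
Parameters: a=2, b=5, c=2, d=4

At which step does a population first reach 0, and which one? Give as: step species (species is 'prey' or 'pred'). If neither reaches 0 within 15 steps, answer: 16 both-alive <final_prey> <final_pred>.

Step 1: prey: 12+2-18=0; pred: 30+7-12=25
First extinction: prey at step 1

Answer: 1 prey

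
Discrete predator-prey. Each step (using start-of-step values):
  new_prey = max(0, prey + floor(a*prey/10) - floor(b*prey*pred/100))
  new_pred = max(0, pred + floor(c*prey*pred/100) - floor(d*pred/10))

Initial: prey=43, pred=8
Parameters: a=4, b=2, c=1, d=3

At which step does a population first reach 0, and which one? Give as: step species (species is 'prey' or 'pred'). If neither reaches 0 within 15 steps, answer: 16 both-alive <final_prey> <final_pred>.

Answer: 9 prey

Derivation:
Step 1: prey: 43+17-6=54; pred: 8+3-2=9
Step 2: prey: 54+21-9=66; pred: 9+4-2=11
Step 3: prey: 66+26-14=78; pred: 11+7-3=15
Step 4: prey: 78+31-23=86; pred: 15+11-4=22
Step 5: prey: 86+34-37=83; pred: 22+18-6=34
Step 6: prey: 83+33-56=60; pred: 34+28-10=52
Step 7: prey: 60+24-62=22; pred: 52+31-15=68
Step 8: prey: 22+8-29=1; pred: 68+14-20=62
Step 9: prey: 1+0-1=0; pred: 62+0-18=44
First extinction: prey at step 9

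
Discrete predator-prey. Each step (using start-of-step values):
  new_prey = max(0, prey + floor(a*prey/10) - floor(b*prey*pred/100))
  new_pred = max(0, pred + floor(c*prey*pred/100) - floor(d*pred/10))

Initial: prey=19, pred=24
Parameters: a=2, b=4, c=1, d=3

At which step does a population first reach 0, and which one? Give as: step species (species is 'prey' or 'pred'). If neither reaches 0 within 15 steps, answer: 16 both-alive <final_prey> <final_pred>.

Step 1: prey: 19+3-18=4; pred: 24+4-7=21
Step 2: prey: 4+0-3=1; pred: 21+0-6=15
Step 3: prey: 1+0-0=1; pred: 15+0-4=11
Step 4: prey: 1+0-0=1; pred: 11+0-3=8
Step 5: prey: 1+0-0=1; pred: 8+0-2=6
Step 6: prey: 1+0-0=1; pred: 6+0-1=5
Step 7: prey: 1+0-0=1; pred: 5+0-1=4
Step 8: prey: 1+0-0=1; pred: 4+0-1=3
Step 9: prey: 1+0-0=1; pred: 3+0-0=3
Steps 10-15: state stable at prey=1, pred=3 (no change)
No extinction within 15 steps

Answer: 16 both-alive 1 3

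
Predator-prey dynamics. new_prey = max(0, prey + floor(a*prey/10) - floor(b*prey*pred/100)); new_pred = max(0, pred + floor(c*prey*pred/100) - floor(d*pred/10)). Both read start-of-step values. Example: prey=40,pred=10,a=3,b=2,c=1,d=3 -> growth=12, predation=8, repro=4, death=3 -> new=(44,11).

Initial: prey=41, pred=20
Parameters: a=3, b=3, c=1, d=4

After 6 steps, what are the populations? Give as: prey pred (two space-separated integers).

Step 1: prey: 41+12-24=29; pred: 20+8-8=20
Step 2: prey: 29+8-17=20; pred: 20+5-8=17
Step 3: prey: 20+6-10=16; pred: 17+3-6=14
Step 4: prey: 16+4-6=14; pred: 14+2-5=11
Step 5: prey: 14+4-4=14; pred: 11+1-4=8
Step 6: prey: 14+4-3=15; pred: 8+1-3=6

Answer: 15 6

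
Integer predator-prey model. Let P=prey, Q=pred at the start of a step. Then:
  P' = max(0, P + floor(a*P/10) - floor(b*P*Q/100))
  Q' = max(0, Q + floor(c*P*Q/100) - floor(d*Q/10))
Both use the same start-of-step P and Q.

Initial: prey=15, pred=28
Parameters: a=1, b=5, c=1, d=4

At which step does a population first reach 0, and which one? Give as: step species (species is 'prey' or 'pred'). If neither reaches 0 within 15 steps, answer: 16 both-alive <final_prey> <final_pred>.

Answer: 1 prey

Derivation:
Step 1: prey: 15+1-21=0; pred: 28+4-11=21
First extinction: prey at step 1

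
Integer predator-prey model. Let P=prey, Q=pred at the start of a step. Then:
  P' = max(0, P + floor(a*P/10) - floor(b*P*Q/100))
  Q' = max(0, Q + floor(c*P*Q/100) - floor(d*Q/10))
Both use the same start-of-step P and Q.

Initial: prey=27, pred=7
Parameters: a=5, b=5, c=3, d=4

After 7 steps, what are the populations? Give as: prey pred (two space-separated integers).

Step 1: prey: 27+13-9=31; pred: 7+5-2=10
Step 2: prey: 31+15-15=31; pred: 10+9-4=15
Step 3: prey: 31+15-23=23; pred: 15+13-6=22
Step 4: prey: 23+11-25=9; pred: 22+15-8=29
Step 5: prey: 9+4-13=0; pred: 29+7-11=25
Step 6: prey: 0+0-0=0; pred: 25+0-10=15
Step 7: prey: 0+0-0=0; pred: 15+0-6=9

Answer: 0 9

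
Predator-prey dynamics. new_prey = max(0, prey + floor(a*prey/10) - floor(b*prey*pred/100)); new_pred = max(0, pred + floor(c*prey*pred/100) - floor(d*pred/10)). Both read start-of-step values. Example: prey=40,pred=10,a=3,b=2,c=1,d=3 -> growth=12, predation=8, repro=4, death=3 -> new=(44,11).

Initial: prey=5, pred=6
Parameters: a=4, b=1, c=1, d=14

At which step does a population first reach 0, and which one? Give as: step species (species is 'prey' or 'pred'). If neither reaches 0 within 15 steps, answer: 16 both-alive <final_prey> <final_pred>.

Answer: 1 pred

Derivation:
Step 1: prey: 5+2-0=7; pred: 6+0-8=0
First extinction: pred at step 1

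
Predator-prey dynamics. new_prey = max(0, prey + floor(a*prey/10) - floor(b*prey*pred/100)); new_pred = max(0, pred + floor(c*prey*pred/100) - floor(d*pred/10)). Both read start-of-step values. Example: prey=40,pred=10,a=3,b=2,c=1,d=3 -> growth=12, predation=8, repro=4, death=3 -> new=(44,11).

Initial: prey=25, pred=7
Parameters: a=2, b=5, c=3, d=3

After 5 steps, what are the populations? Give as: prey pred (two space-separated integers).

Answer: 1 12

Derivation:
Step 1: prey: 25+5-8=22; pred: 7+5-2=10
Step 2: prey: 22+4-11=15; pred: 10+6-3=13
Step 3: prey: 15+3-9=9; pred: 13+5-3=15
Step 4: prey: 9+1-6=4; pred: 15+4-4=15
Step 5: prey: 4+0-3=1; pred: 15+1-4=12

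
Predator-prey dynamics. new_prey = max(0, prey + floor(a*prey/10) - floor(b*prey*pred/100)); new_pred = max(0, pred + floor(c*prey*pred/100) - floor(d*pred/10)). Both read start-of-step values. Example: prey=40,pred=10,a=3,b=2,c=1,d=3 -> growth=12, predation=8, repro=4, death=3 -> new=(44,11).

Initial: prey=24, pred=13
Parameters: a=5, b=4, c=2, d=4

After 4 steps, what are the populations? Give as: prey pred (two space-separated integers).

Answer: 19 15

Derivation:
Step 1: prey: 24+12-12=24; pred: 13+6-5=14
Step 2: prey: 24+12-13=23; pred: 14+6-5=15
Step 3: prey: 23+11-13=21; pred: 15+6-6=15
Step 4: prey: 21+10-12=19; pred: 15+6-6=15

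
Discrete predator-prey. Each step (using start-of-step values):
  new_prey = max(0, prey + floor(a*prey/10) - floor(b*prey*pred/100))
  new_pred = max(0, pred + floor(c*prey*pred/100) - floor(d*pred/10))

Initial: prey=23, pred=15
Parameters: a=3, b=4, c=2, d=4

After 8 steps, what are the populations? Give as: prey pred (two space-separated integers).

Answer: 12 2

Derivation:
Step 1: prey: 23+6-13=16; pred: 15+6-6=15
Step 2: prey: 16+4-9=11; pred: 15+4-6=13
Step 3: prey: 11+3-5=9; pred: 13+2-5=10
Step 4: prey: 9+2-3=8; pred: 10+1-4=7
Step 5: prey: 8+2-2=8; pred: 7+1-2=6
Step 6: prey: 8+2-1=9; pred: 6+0-2=4
Step 7: prey: 9+2-1=10; pred: 4+0-1=3
Step 8: prey: 10+3-1=12; pred: 3+0-1=2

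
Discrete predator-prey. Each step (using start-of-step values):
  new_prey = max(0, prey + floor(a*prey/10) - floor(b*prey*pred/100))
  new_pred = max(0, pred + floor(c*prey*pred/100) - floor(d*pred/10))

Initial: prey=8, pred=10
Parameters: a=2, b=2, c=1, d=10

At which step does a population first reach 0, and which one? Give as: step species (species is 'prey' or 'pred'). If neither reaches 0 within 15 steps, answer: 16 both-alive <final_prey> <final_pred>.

Answer: 1 pred

Derivation:
Step 1: prey: 8+1-1=8; pred: 10+0-10=0
First extinction: pred at step 1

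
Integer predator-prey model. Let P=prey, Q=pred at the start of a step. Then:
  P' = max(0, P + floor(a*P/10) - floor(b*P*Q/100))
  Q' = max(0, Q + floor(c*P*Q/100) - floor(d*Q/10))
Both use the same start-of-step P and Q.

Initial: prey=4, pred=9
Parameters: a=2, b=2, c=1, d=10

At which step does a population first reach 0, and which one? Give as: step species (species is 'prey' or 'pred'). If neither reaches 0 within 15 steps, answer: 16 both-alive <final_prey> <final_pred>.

Answer: 1 pred

Derivation:
Step 1: prey: 4+0-0=4; pred: 9+0-9=0
First extinction: pred at step 1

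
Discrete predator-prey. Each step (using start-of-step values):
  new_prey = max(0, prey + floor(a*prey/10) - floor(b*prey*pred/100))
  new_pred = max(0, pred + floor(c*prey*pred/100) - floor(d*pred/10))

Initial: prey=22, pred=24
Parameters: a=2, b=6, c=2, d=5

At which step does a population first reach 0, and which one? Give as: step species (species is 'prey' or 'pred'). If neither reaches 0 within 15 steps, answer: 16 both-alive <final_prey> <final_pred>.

Step 1: prey: 22+4-31=0; pred: 24+10-12=22
First extinction: prey at step 1

Answer: 1 prey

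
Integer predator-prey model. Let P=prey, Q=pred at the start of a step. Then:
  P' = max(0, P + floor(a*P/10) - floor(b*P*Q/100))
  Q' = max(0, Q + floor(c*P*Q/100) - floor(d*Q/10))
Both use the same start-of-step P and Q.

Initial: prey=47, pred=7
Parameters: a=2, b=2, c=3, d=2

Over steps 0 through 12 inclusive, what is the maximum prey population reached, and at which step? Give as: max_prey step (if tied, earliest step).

Step 1: prey: 47+9-6=50; pred: 7+9-1=15
Step 2: prey: 50+10-15=45; pred: 15+22-3=34
Step 3: prey: 45+9-30=24; pred: 34+45-6=73
Step 4: prey: 24+4-35=0; pred: 73+52-14=111
Step 5: prey: 0+0-0=0; pred: 111+0-22=89
Step 6: prey: 0+0-0=0; pred: 89+0-17=72
Step 7: prey: 0+0-0=0; pred: 72+0-14=58
Step 8: prey: 0+0-0=0; pred: 58+0-11=47
Step 9: prey: 0+0-0=0; pred: 47+0-9=38
Step 10: prey: 0+0-0=0; pred: 38+0-7=31
Step 11: prey: 0+0-0=0; pred: 31+0-6=25
Step 12: prey: 0+0-0=0; pred: 25+0-5=20
Max prey = 50 at step 1

Answer: 50 1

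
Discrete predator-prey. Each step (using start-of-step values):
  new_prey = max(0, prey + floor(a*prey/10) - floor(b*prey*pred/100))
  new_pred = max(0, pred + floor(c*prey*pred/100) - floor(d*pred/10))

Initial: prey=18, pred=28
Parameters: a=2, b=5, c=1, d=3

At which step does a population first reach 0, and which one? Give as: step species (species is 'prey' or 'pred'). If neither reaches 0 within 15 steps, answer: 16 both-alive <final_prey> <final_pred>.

Answer: 1 prey

Derivation:
Step 1: prey: 18+3-25=0; pred: 28+5-8=25
First extinction: prey at step 1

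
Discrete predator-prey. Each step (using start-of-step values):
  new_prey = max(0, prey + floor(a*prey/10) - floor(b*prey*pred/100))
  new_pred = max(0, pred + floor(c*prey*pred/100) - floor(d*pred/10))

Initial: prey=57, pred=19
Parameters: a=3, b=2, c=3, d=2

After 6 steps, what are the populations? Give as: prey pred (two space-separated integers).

Step 1: prey: 57+17-21=53; pred: 19+32-3=48
Step 2: prey: 53+15-50=18; pred: 48+76-9=115
Step 3: prey: 18+5-41=0; pred: 115+62-23=154
Step 4: prey: 0+0-0=0; pred: 154+0-30=124
Step 5: prey: 0+0-0=0; pred: 124+0-24=100
Step 6: prey: 0+0-0=0; pred: 100+0-20=80

Answer: 0 80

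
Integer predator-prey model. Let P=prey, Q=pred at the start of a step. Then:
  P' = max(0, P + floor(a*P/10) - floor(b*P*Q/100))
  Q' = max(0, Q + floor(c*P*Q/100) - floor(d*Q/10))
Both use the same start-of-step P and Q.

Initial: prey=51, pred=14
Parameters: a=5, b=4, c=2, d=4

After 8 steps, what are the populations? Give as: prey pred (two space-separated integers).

Step 1: prey: 51+25-28=48; pred: 14+14-5=23
Step 2: prey: 48+24-44=28; pred: 23+22-9=36
Step 3: prey: 28+14-40=2; pred: 36+20-14=42
Step 4: prey: 2+1-3=0; pred: 42+1-16=27
Step 5: prey: 0+0-0=0; pred: 27+0-10=17
Step 6: prey: 0+0-0=0; pred: 17+0-6=11
Step 7: prey: 0+0-0=0; pred: 11+0-4=7
Step 8: prey: 0+0-0=0; pred: 7+0-2=5

Answer: 0 5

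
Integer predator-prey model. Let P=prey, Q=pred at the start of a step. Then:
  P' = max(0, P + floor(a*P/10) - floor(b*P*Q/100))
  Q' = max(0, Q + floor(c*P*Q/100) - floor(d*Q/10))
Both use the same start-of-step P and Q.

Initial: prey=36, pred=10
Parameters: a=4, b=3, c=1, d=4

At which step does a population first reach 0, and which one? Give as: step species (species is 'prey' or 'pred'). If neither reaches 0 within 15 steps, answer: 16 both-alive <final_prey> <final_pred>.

Step 1: prey: 36+14-10=40; pred: 10+3-4=9
Step 2: prey: 40+16-10=46; pred: 9+3-3=9
Step 3: prey: 46+18-12=52; pred: 9+4-3=10
Step 4: prey: 52+20-15=57; pred: 10+5-4=11
Step 5: prey: 57+22-18=61; pred: 11+6-4=13
Step 6: prey: 61+24-23=62; pred: 13+7-5=15
Step 7: prey: 62+24-27=59; pred: 15+9-6=18
Step 8: prey: 59+23-31=51; pred: 18+10-7=21
Step 9: prey: 51+20-32=39; pred: 21+10-8=23
Step 10: prey: 39+15-26=28; pred: 23+8-9=22
Step 11: prey: 28+11-18=21; pred: 22+6-8=20
Step 12: prey: 21+8-12=17; pred: 20+4-8=16
Step 13: prey: 17+6-8=15; pred: 16+2-6=12
Step 14: prey: 15+6-5=16; pred: 12+1-4=9
Step 15: prey: 16+6-4=18; pred: 9+1-3=7
No extinction within 15 steps

Answer: 16 both-alive 18 7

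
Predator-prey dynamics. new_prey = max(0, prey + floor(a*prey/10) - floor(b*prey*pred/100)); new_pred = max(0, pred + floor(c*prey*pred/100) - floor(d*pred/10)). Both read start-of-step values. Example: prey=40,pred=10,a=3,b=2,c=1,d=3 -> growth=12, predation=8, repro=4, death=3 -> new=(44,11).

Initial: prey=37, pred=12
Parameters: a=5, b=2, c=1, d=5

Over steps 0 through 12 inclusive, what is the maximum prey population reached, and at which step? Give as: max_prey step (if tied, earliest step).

Step 1: prey: 37+18-8=47; pred: 12+4-6=10
Step 2: prey: 47+23-9=61; pred: 10+4-5=9
Step 3: prey: 61+30-10=81; pred: 9+5-4=10
Step 4: prey: 81+40-16=105; pred: 10+8-5=13
Step 5: prey: 105+52-27=130; pred: 13+13-6=20
Step 6: prey: 130+65-52=143; pred: 20+26-10=36
Step 7: prey: 143+71-102=112; pred: 36+51-18=69
Step 8: prey: 112+56-154=14; pred: 69+77-34=112
Step 9: prey: 14+7-31=0; pred: 112+15-56=71
Step 10: prey: 0+0-0=0; pred: 71+0-35=36
Step 11: prey: 0+0-0=0; pred: 36+0-18=18
Step 12: prey: 0+0-0=0; pred: 18+0-9=9
Max prey = 143 at step 6

Answer: 143 6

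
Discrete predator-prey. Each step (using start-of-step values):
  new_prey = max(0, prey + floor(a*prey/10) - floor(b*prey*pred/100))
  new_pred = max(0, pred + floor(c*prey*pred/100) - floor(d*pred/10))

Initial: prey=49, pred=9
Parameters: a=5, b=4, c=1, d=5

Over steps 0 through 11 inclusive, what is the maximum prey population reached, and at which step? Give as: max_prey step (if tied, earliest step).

Step 1: prey: 49+24-17=56; pred: 9+4-4=9
Step 2: prey: 56+28-20=64; pred: 9+5-4=10
Step 3: prey: 64+32-25=71; pred: 10+6-5=11
Step 4: prey: 71+35-31=75; pred: 11+7-5=13
Step 5: prey: 75+37-39=73; pred: 13+9-6=16
Step 6: prey: 73+36-46=63; pred: 16+11-8=19
Step 7: prey: 63+31-47=47; pred: 19+11-9=21
Step 8: prey: 47+23-39=31; pred: 21+9-10=20
Step 9: prey: 31+15-24=22; pred: 20+6-10=16
Step 10: prey: 22+11-14=19; pred: 16+3-8=11
Step 11: prey: 19+9-8=20; pred: 11+2-5=8
Max prey = 75 at step 4

Answer: 75 4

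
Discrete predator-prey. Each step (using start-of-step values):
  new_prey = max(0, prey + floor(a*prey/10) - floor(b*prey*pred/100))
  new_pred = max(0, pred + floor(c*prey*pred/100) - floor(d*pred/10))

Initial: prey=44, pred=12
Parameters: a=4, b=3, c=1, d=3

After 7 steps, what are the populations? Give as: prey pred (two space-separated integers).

Step 1: prey: 44+17-15=46; pred: 12+5-3=14
Step 2: prey: 46+18-19=45; pred: 14+6-4=16
Step 3: prey: 45+18-21=42; pred: 16+7-4=19
Step 4: prey: 42+16-23=35; pred: 19+7-5=21
Step 5: prey: 35+14-22=27; pred: 21+7-6=22
Step 6: prey: 27+10-17=20; pred: 22+5-6=21
Step 7: prey: 20+8-12=16; pred: 21+4-6=19

Answer: 16 19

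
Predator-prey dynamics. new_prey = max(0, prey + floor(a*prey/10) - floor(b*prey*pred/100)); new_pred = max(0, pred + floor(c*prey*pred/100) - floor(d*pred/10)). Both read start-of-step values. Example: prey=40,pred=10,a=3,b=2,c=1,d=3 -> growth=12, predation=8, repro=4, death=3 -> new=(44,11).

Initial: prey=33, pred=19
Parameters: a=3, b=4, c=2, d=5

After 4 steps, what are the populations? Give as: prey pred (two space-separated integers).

Step 1: prey: 33+9-25=17; pred: 19+12-9=22
Step 2: prey: 17+5-14=8; pred: 22+7-11=18
Step 3: prey: 8+2-5=5; pred: 18+2-9=11
Step 4: prey: 5+1-2=4; pred: 11+1-5=7

Answer: 4 7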